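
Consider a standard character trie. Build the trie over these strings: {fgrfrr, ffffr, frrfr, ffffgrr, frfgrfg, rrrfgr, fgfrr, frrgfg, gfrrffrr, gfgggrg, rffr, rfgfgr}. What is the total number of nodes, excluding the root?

For each word, the new-node count is its length minus the longest prefix already in the trie:
  "fgrfrr" → 6 new (f, g, r, f, r, r)
  "ffffr" → prefix "f" already present; 4 new (f, f, f, r)
  "frrfr" → prefix "f" already present; 4 new (r, r, f, r)
  "ffffgrr" → prefix "ffff" already present; 3 new (g, r, r)
  "frfgrfg" → prefix "fr" already present; 5 new (f, g, r, f, g)
  "rrrfgr" → 6 new (r, r, r, f, g, r)
  "fgfrr" → prefix "fg" already present; 3 new (f, r, r)
  "frrgfg" → prefix "frr" already present; 3 new (g, f, g)
  "gfrrffrr" → 8 new (g, f, r, r, f, f, r, r)
  "gfgggrg" → prefix "gf" already present; 5 new (g, g, g, r, g)
  "rffr" → prefix "r" already present; 3 new (f, f, r)
  "rfgfgr" → prefix "rf" already present; 4 new (g, f, g, r)
Total nodes = 6 + 4 + 4 + 3 + 5 + 6 + 3 + 3 + 8 + 5 + 3 + 4 = 54

54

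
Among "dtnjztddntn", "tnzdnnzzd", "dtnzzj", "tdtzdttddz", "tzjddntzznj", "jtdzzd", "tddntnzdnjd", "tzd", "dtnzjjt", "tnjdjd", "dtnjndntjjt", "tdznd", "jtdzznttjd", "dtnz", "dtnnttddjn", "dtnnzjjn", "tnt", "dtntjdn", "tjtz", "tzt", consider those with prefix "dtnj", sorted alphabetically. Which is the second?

dtnjztddntn

DFS of the "dtnj" subtree visits, in order: "dtnjndntjjt", "dtnjztddntn"
Position 2: dtnjztddntn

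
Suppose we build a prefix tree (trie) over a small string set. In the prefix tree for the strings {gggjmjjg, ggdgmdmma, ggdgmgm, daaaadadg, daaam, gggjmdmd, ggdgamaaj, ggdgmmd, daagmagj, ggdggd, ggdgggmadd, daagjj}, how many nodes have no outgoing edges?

Leaves are exactly the stored words that no other stored word extends.
Those words: "daaaadadg", "daaam", "daagjj", "daagmagj", "ggdgamaaj", "ggdggd", "ggdgggmadd", "ggdgmdmma", "ggdgmgm", "ggdgmmd", "gggjmdmd", "gggjmjjg"
Leaf count: 12

12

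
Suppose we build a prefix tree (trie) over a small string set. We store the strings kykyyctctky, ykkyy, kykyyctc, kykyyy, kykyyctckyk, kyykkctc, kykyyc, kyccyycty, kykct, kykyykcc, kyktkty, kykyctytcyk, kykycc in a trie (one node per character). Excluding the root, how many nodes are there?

50

For each word, the new-node count is its length minus the longest prefix already in the trie:
  "kykyyctctky" → 11 new (k, y, k, y, y, c, t, c, t, k, y)
  "ykkyy" → 5 new (y, k, k, y, y)
  "kykyyctc" → prefix "kykyyctc" already present; 0 new (none)
  "kykyyy" → prefix "kykyy" already present; 1 new (y)
  "kykyyctckyk" → prefix "kykyyctc" already present; 3 new (k, y, k)
  "kyykkctc" → prefix "ky" already present; 6 new (y, k, k, c, t, c)
  "kykyyc" → prefix "kykyyc" already present; 0 new (none)
  "kyccyycty" → prefix "ky" already present; 7 new (c, c, y, y, c, t, y)
  "kykct" → prefix "kyk" already present; 2 new (c, t)
  "kykyykcc" → prefix "kykyy" already present; 3 new (k, c, c)
  "kyktkty" → prefix "kyk" already present; 4 new (t, k, t, y)
  "kykyctytcyk" → prefix "kyky" already present; 7 new (c, t, y, t, c, y, k)
  "kykycc" → prefix "kykyc" already present; 1 new (c)
Total nodes = 11 + 5 + 0 + 1 + 3 + 6 + 0 + 7 + 2 + 3 + 4 + 7 + 1 = 50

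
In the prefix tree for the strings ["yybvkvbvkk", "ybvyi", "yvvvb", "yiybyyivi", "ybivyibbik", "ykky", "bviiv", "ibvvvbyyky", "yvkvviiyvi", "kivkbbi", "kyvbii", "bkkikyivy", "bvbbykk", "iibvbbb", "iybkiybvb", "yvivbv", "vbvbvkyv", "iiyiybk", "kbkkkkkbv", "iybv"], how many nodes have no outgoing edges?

20

Leaves are exactly the stored words that no other stored word extends.
Those words: "bkkikyivy", "bvbbykk", "bviiv", "ibvvvbyyky", "iibvbbb", "iiyiybk", "iybkiybvb", "iybv", "kbkkkkkbv", "kivkbbi", "kyvbii", "vbvbvkyv", "ybivyibbik", "ybvyi", "yiybyyivi", "ykky", "yvivbv", "yvkvviiyvi", "yvvvb", "yybvkvbvkk"
Leaf count: 20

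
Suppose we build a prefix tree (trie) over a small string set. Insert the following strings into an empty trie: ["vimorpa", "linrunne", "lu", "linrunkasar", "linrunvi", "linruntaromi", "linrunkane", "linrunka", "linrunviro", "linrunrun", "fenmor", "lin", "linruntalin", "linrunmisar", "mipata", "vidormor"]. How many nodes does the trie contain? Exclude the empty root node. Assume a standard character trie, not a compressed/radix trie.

Count nodes per top-level branch (shared prefixes stored once):
  'f'-branch (fenmor): 6 nodes
  'l'-branch (lin, linrunka, linrunkane, linrunkasar, linrunmisar, linrunne, linrunrun, linruntalin, linruntaromi, linrunvi, linrunviro, lu): 37 nodes
  'm'-branch (mipata): 6 nodes
  'v'-branch (vidormor, vimorpa): 13 nodes
Sum: 62

62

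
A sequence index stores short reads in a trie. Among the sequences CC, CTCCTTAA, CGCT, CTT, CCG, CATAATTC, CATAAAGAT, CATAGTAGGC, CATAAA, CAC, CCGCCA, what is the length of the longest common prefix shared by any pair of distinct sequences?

The deepest shared node is where two words last agree before diverging.
e.g. "CATAAA" and "CATAAAGAT" share the prefix "CATAAA" of length 6; no pair shares a longer one.
Longest shared-prefix length: 6

6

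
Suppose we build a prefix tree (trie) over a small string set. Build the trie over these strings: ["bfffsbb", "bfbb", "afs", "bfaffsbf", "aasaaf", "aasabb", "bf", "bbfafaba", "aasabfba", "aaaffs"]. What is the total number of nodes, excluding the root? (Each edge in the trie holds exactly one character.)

Count nodes per top-level branch (shared prefixes stored once):
  'a'-branch (aaaffs, aasaaf, aasabb, aasabfba, afs): 17 nodes
  'b'-branch (bbfafaba, bf, bfaffsbf, bfbb, bfffsbb): 22 nodes
Sum: 39

39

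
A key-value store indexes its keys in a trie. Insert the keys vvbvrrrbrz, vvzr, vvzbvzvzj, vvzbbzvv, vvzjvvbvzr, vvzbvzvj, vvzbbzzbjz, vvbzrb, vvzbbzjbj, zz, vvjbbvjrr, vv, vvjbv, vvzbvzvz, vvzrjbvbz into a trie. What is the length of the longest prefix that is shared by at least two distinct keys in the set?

Look for the deepest trie node that still has at least two words in its subtree.
e.g. "vvzbvzvz" and "vvzbvzvzj" share the prefix "vvzbvzvz" of length 8; no pair shares a longer one.
Longest shared-prefix length: 8

8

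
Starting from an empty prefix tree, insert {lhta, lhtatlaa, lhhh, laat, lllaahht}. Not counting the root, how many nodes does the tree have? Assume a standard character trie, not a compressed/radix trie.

Trie structure (* marks end of a word):
(root)
└─ l
   ├─ a
   │  └─ a
   │     └─ t *
   ├─ h
   │  ├─ h
   │  │  └─ h *
   │  └─ t
   │     └─ a *
   │        └─ t
   │           └─ l
   │              └─ a
   │                 └─ a *
   └─ l
      └─ l
         └─ a
            └─ a
               └─ h
                  └─ h
                     └─ t *
Counting every labelled node above: 20.

20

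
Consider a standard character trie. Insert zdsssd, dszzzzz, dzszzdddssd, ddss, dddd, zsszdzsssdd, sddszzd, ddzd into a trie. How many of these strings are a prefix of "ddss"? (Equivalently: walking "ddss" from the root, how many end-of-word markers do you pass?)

1

Traverse "ddss" character by character; count nodes along the way that are marked as word ends.
Prefixes of the query that are stored words: "ddss"
Count: 1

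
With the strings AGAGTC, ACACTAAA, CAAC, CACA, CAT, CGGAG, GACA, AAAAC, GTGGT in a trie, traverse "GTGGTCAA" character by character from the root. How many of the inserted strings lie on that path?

1

Walk "GTGGTCAA" from the root; an end-of-word marker is hit whenever a stored word is a prefix of "GTGGTCAA".
Prefixes of the query that are stored words: "GTGGT"
Count: 1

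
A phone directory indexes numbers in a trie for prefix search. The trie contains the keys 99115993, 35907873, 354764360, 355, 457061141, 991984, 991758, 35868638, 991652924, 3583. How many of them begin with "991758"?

Filter for entries beginning with "991758":
Matches: "991758"
Count: 1

1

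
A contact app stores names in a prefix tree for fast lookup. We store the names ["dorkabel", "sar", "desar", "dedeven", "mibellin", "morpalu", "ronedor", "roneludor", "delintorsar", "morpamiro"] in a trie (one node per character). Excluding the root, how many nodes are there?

Count nodes per top-level branch (shared prefixes stored once):
  'd'-branch (dedeven, delintorsar, desar, dorkabel): 26 nodes
  'm'-branch (mibellin, morpalu, morpamiro): 18 nodes
  'r'-branch (ronedor, roneludor): 12 nodes
  's'-branch (sar): 3 nodes
Sum: 59

59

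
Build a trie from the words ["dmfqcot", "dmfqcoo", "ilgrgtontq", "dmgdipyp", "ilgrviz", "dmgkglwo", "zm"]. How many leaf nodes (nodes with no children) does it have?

A leaf is a node with no children — equivalently, the end of a word that is not a proper prefix of any other stored word.
Those words: "dmfqcoo", "dmfqcot", "dmgdipyp", "dmgkglwo", "ilgrgtontq", "ilgrviz", "zm"
Leaf count: 7

7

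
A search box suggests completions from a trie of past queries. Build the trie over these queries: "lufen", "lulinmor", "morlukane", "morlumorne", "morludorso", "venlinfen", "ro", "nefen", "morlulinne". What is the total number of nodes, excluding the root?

51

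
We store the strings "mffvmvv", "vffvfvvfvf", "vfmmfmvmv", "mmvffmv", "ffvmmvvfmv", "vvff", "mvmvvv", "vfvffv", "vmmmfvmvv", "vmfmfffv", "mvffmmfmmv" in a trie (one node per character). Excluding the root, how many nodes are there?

Count nodes per top-level branch (shared prefixes stored once):
  'f'-branch (ffvmmvvfmv): 10 nodes
  'm'-branch (mffvmvv, mmvffmv, mvffmmfmmv, mvmvvv): 26 nodes
  'v'-branch (vffvfvvfvf, vfmmfmvmv, vfvffv, vmfmfffv, vmmmfvmvv, vvff): 38 nodes
Sum: 74

74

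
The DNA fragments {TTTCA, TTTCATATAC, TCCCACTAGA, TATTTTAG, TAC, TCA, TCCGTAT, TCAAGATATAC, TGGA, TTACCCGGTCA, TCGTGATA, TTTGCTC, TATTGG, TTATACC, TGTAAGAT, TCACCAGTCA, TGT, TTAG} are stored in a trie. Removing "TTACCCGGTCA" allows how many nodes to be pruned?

8

Walk "TTACCCGGTCA" from the leaf back toward the root, removing each node that no remaining word uses.
The suffix "CCCGGTCA" (8 nodes) is used only by "TTACCCGGTCA"; the node for "TTA" still has the child "T", so pruning stops there.
Nodes removed: 8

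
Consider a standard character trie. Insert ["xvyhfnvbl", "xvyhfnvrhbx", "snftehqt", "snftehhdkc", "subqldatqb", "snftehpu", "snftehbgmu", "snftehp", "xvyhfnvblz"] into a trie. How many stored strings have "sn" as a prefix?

Walk to "sn"; the words in its subtree are exactly those with that prefix.
Words under "sn": snftehbgmu, snftehhdkc, snftehp, snftehpu, snftehqt
Count: 5

5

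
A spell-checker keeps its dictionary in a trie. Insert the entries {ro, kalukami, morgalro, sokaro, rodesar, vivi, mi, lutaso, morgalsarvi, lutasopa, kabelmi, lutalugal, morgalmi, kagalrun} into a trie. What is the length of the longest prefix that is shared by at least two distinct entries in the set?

The deepest shared node is where two words last agree before diverging.
e.g. "lutaso" and "lutasopa" share the prefix "lutaso" of length 6; no pair shares a longer one.
Longest shared-prefix length: 6

6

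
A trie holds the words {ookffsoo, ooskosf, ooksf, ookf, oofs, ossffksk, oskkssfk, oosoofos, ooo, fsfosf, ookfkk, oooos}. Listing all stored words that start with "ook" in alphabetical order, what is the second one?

Filter for "ook…" and sort: "ookf", "ookffsoo", "ookfkk", "ooksf"
The 2nd is ookffsoo.

ookffsoo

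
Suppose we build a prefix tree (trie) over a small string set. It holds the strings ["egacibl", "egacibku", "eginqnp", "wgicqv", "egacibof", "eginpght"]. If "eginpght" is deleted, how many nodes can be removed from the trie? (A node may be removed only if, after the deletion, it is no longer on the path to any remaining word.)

Walk "eginpght" from the leaf back toward the root, removing each node that no remaining word uses.
The suffix "pght" (4 nodes) is used only by "eginpght"; the node for "egin" still has the child "q", so pruning stops there.
Nodes removed: 4

4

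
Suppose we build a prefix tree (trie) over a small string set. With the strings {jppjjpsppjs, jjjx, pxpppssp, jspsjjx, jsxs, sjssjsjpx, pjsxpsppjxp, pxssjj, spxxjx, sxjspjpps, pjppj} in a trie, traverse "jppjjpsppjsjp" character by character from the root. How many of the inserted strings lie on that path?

Walk "jppjjpsppjsjp" from the root; an end-of-word marker is hit whenever a stored word is a prefix of "jppjjpsppjsjp".
Prefixes of the query that are stored words: "jppjjpsppjs"
Count: 1

1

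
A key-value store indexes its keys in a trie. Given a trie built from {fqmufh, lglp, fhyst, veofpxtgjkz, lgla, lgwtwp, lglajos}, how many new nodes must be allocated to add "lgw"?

0

"lgw" is already a full path in the trie; only an end-marker is added.
No new nodes are needed: 0.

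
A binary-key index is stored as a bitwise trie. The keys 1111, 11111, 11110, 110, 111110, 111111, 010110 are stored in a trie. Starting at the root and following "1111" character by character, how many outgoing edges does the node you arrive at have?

2

The children of the "1111" node are the distinct next characters among strings starting with "1111".
Distinct next characters after "1111": 0, 1.
That node has 2 child edges.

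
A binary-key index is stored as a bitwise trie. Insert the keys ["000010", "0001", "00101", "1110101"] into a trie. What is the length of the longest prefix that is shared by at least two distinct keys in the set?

3

The deepest shared node is where two words last agree before diverging.
e.g. "000010" and "0001" share the prefix "000" of length 3; no pair shares a longer one.
Longest shared-prefix length: 3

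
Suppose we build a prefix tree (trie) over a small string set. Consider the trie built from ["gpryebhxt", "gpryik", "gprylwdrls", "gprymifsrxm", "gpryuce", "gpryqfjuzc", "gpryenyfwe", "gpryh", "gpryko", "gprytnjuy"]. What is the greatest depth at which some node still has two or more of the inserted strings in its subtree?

Equivalently: take the maximum, over all pairs, of their longest common prefix length.
e.g. "gpryebhxt" and "gpryenyfwe" share the prefix "gprye" of length 5; no pair shares a longer one.
Longest shared-prefix length: 5

5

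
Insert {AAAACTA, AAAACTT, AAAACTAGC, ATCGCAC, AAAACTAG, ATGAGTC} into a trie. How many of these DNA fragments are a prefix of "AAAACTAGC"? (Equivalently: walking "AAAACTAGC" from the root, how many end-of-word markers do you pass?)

3

Check each prefix of "AAAACTAGC" against the stored set — each match is an end-marker on the path.
Prefixes of the query that are stored words: "AAAACTA", "AAAACTAG", "AAAACTAGC"
Count: 3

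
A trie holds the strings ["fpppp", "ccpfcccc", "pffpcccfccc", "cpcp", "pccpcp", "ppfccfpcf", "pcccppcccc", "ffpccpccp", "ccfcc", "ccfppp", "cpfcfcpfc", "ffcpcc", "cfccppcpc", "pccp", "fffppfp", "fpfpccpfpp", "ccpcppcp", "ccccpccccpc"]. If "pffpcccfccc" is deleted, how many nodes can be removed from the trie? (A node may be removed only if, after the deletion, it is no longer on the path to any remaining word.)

10

After clearing the end-marker at "pffpcccfccc", prune upward until reaching a node still needed by another word.
The suffix "ffpcccfccc" (10 nodes) is used only by "pffpcccfccc"; the node for "p" still has the child "c", so pruning stops there.
Nodes removed: 10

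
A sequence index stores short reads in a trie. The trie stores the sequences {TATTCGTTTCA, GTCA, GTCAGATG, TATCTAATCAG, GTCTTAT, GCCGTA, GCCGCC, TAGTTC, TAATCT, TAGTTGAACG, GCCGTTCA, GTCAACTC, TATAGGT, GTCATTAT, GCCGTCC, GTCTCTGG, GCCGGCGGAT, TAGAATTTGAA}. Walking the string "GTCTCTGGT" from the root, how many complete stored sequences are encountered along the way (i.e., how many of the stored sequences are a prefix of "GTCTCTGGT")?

1

Check each prefix of "GTCTCTGGT" against the stored set — each match is an end-marker on the path.
Prefixes of the query that are stored words: "GTCTCTGG"
Count: 1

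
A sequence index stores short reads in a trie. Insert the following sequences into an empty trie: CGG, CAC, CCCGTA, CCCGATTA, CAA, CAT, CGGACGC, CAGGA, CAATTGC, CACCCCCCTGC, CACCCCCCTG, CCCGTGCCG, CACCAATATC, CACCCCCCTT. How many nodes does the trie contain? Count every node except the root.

46

For each word, the new-node count is its length minus the longest prefix already in the trie:
  "CGG" → 3 new (C, G, G)
  "CAC" → prefix "C" already present; 2 new (A, C)
  "CCCGTA" → prefix "C" already present; 5 new (C, C, G, T, A)
  "CCCGATTA" → prefix "CCCG" already present; 4 new (A, T, T, A)
  "CAA" → prefix "CA" already present; 1 new (A)
  "CAT" → prefix "CA" already present; 1 new (T)
  "CGGACGC" → prefix "CGG" already present; 4 new (A, C, G, C)
  "CAGGA" → prefix "CA" already present; 3 new (G, G, A)
  "CAATTGC" → prefix "CAA" already present; 4 new (T, T, G, C)
  "CACCCCCCTGC" → prefix "CAC" already present; 8 new (C, C, C, C, C, T, G, C)
  "CACCCCCCTG" → prefix "CACCCCCCTG" already present; 0 new (none)
  "CCCGTGCCG" → prefix "CCCGT" already present; 4 new (G, C, C, G)
  "CACCAATATC" → prefix "CACC" already present; 6 new (A, A, T, A, T, C)
  "CACCCCCCTT" → prefix "CACCCCCCT" already present; 1 new (T)
Total nodes = 3 + 2 + 5 + 4 + 1 + 1 + 4 + 3 + 4 + 8 + 0 + 4 + 6 + 1 = 46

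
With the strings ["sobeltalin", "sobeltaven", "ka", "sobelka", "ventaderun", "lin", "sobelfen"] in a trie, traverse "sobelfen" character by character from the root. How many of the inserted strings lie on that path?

1

Walk "sobelfen" from the root; an end-of-word marker is hit whenever a stored word is a prefix of "sobelfen".
Prefixes of the query that are stored words: "sobelfen"
Count: 1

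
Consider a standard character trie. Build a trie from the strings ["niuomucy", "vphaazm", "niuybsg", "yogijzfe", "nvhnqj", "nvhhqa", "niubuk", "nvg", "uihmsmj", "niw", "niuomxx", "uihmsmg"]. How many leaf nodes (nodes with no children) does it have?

Leaves are exactly the stored words that no other stored word extends.
Those words: "niubuk", "niuomucy", "niuomxx", "niuybsg", "niw", "nvg", "nvhhqa", "nvhnqj", "uihmsmg", "uihmsmj", "vphaazm", "yogijzfe"
Leaf count: 12

12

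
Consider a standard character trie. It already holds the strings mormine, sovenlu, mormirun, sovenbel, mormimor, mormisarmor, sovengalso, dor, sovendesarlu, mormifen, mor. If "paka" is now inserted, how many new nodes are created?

Nothing in the trie begins with "p"; the whole of "paka" is new.
4 − 0 = 4 new nodes.

4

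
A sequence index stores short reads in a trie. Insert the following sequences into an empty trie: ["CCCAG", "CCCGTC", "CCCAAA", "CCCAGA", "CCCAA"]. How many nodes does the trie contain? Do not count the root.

11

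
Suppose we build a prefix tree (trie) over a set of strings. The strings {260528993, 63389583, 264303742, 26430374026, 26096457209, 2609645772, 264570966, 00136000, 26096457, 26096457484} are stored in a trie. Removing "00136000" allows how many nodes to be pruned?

8

A node on "00136000"'s path can go only if nothing else ends at it or branches off below it.
No other word shares any prefix with "00136000", so all 8 of its nodes go.
Nodes removed: 8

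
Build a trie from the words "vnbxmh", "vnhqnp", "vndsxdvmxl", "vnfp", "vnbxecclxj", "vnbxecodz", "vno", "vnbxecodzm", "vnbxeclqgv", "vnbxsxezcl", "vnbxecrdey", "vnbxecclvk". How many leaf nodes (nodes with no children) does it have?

11

A leaf is a node with no children — equivalently, the end of a word that is not a proper prefix of any other stored word.
Those words: "vnbxecclvk", "vnbxecclxj", "vnbxeclqgv", "vnbxecodzm", "vnbxecrdey", "vnbxmh", "vnbxsxezcl", "vndsxdvmxl", "vnfp", "vnhqnp", "vno"
Leaf count: 11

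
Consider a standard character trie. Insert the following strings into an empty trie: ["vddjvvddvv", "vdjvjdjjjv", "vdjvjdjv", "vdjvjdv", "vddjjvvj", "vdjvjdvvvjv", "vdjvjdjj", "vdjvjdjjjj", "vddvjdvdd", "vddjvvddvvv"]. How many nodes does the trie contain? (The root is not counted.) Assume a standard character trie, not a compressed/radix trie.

36

For each word, the new-node count is its length minus the longest prefix already in the trie:
  "vddjvvddvv" → 10 new (v, d, d, j, v, v, d, d, v, v)
  "vdjvjdjjjv" → prefix "vd" already present; 8 new (j, v, j, d, j, j, j, v)
  "vdjvjdjv" → prefix "vdjvjdj" already present; 1 new (v)
  "vdjvjdv" → prefix "vdjvjd" already present; 1 new (v)
  "vddjjvvj" → prefix "vddj" already present; 4 new (j, v, v, j)
  "vdjvjdvvvjv" → prefix "vdjvjdv" already present; 4 new (v, v, j, v)
  "vdjvjdjj" → prefix "vdjvjdjj" already present; 0 new (none)
  "vdjvjdjjjj" → prefix "vdjvjdjjj" already present; 1 new (j)
  "vddvjdvdd" → prefix "vdd" already present; 6 new (v, j, d, v, d, d)
  "vddjvvddvvv" → prefix "vddjvvddvv" already present; 1 new (v)
Total nodes = 10 + 8 + 1 + 1 + 4 + 4 + 0 + 1 + 6 + 1 = 36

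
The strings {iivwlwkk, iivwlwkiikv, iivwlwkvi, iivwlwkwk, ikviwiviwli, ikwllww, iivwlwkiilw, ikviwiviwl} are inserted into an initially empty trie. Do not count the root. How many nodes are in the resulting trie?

Trie structure (* marks end of a word):
(root)
└─ i
   ├─ i
   │  └─ v
   │     └─ w
   │        └─ l
   │           └─ w
   │              └─ k
   │                 ├─ i
   │                 │  └─ i
   │                 │     ├─ k
   │                 │     │  └─ v *
   │                 │     └─ l
   │                 │        └─ w *
   │                 ├─ k *
   │                 ├─ v
   │                 │  └─ i *
   │                 └─ w
   │                    └─ k *
   └─ k
      ├─ v
      │  └─ i
      │     └─ w
      │        └─ i
      │           └─ v
      │              └─ i
      │                 └─ w
      │                    └─ l *
      │                       └─ i *
      └─ w
         └─ l
            └─ l
               └─ w
                  └─ w *
Counting every labelled node above: 33.

33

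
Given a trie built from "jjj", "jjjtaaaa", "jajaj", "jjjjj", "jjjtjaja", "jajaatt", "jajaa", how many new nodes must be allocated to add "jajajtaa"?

3

The longest prefix of "jajajtaa" already in the trie is "jajaj" (length 5).
Each of the 3 remaining characters creates one node.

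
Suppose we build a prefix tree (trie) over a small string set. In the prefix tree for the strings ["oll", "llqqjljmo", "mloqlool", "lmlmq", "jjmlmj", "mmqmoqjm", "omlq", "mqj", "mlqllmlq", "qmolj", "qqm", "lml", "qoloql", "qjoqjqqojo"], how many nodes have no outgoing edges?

13

Leaves are exactly the stored words that no other stored word extends.
Those words: "jjmlmj", "llqqjljmo", "lmlmq", "mloqlool", "mlqllmlq", "mmqmoqjm", "mqj", "oll", "omlq", "qjoqjqqojo", "qmolj", "qoloql", "qqm"
Leaf count: 13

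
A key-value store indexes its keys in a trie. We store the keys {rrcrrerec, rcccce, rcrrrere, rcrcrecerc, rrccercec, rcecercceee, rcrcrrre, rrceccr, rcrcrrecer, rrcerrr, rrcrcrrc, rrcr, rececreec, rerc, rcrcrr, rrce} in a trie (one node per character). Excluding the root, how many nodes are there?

70

Count nodes per top-level branch (shared prefixes stored once):
  'r'-branch (rcccce, rcecercceee, rcrcrecerc, rcrcrr, rcrcrrecer, rcrcrrre, rcrrrere, rececreec, rerc, rrccercec, rrce, rrceccr, rrcerrr, rrcr, rrcrcrrc, rrcrrerec): 70 nodes
Sum: 70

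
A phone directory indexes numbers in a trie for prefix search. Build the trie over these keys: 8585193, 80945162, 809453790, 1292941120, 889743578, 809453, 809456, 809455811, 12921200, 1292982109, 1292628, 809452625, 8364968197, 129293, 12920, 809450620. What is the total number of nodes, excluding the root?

72

For each word, the new-node count is its length minus the longest prefix already in the trie:
  "8585193" → 7 new (8, 5, 8, 5, 1, 9, 3)
  "80945162" → prefix "8" already present; 7 new (0, 9, 4, 5, 1, 6, 2)
  "809453790" → prefix "80945" already present; 4 new (3, 7, 9, 0)
  "1292941120" → 10 new (1, 2, 9, 2, 9, 4, 1, 1, 2, 0)
  "889743578" → prefix "8" already present; 8 new (8, 9, 7, 4, 3, 5, 7, 8)
  "809453" → prefix "809453" already present; 0 new (none)
  "809456" → prefix "80945" already present; 1 new (6)
  "809455811" → prefix "80945" already present; 4 new (5, 8, 1, 1)
  "12921200" → prefix "1292" already present; 4 new (1, 2, 0, 0)
  "1292982109" → prefix "12929" already present; 5 new (8, 2, 1, 0, 9)
  "1292628" → prefix "1292" already present; 3 new (6, 2, 8)
  "809452625" → prefix "80945" already present; 4 new (2, 6, 2, 5)
  "8364968197" → prefix "8" already present; 9 new (3, 6, 4, 9, 6, 8, 1, 9, 7)
  "129293" → prefix "12929" already present; 1 new (3)
  "12920" → prefix "1292" already present; 1 new (0)
  "809450620" → prefix "80945" already present; 4 new (0, 6, 2, 0)
Total nodes = 7 + 7 + 4 + 10 + 8 + 0 + 1 + 4 + 4 + 5 + 3 + 4 + 9 + 1 + 1 + 4 = 72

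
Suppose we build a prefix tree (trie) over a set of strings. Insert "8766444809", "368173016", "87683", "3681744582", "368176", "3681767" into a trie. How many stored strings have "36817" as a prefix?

4

Filter for entries beginning with "36817":
Matches: "368173016", "3681744582", "368176", "3681767"
Count: 4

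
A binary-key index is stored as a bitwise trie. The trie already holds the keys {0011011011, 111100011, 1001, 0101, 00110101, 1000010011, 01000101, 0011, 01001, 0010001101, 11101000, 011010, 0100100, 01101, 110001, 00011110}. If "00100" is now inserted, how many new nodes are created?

"00100" is already a full path in the trie; only an end-marker is added.
No new nodes are needed: 0.

0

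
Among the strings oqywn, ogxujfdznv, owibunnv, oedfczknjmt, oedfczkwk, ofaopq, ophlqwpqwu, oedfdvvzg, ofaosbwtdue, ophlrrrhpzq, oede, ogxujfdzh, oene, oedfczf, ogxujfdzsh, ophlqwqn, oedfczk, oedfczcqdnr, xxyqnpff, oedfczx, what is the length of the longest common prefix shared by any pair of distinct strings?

8

Equivalently: take the maximum, over all pairs, of their longest common prefix length.
"ogxujfdzh" and "ogxujfdznv" agree on "ogxujfdz" (8 characters) before diverging; nothing deeper is shared.
Longest shared-prefix length: 8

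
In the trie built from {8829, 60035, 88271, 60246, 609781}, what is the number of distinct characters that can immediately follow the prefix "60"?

3

Walk "60" from the root, arriving at one node.
Distinct next characters after "60": 0, 2, 9.
That node has 3 child edges.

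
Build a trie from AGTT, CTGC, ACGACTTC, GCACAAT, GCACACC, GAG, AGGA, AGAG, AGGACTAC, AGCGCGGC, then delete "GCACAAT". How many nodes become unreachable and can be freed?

2

A node on "GCACAAT"'s path can go only if nothing else ends at it or branches off below it.
The suffix "AT" (2 nodes) is used only by "GCACAAT"; the node for "GCACA" still has the child "C", so pruning stops there.
Nodes removed: 2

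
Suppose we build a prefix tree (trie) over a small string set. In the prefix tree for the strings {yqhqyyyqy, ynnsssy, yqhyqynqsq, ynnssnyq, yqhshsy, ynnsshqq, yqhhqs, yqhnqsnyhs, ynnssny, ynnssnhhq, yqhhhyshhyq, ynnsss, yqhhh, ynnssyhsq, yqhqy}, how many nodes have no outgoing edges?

11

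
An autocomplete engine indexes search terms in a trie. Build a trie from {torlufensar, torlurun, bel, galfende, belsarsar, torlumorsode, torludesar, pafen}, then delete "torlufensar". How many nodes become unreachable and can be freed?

6

A node on "torlufensar"'s path can go only if nothing else ends at it or branches off below it.
The suffix "fensar" (6 nodes) is used only by "torlufensar"; the node for "torlu" still has the child "r", so pruning stops there.
Nodes removed: 6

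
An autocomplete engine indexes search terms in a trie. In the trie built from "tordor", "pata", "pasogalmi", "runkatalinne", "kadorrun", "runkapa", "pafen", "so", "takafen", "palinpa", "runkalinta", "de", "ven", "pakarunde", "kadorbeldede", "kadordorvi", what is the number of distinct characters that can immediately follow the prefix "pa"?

5

The children of the "pa" node are the distinct next characters among strings starting with "pa".
Characters that immediately follow "pa" among the stored strings: {f, k, l, s, t}.
That node has 5 child edges.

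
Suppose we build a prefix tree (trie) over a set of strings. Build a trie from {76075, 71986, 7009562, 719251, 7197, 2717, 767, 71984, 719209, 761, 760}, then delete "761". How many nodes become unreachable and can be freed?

1

After clearing the end-marker at "761", prune upward until reaching a node still needed by another word.
The suffix "1" (1 node) is used only by "761"; the node for "76" still has the child "0", so pruning stops there.
Nodes removed: 1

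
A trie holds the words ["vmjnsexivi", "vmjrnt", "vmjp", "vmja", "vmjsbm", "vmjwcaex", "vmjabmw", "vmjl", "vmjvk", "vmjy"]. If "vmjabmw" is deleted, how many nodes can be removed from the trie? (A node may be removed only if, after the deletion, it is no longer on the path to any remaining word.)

Walk "vmjabmw" from the leaf back toward the root, removing each node that no remaining word uses.
The suffix "bmw" (3 nodes) is used only by "vmjabmw"; "vmja" is itself a stored word, so pruning stops there.
Nodes removed: 3

3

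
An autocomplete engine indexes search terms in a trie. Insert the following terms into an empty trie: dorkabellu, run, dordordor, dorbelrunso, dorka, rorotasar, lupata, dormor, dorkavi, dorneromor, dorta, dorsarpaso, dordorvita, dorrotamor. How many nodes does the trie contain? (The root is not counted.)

Count nodes per top-level branch (shared prefixes stored once):
  'd'-branch (dorbelrunso, dordordor, dordorvita, dorka, dorkabellu, dorkavi, dormor, dorneromor, dorrotamor, dorsarpaso, dorta): 56 nodes
  'l'-branch (lupata): 6 nodes
  'r'-branch (rorotasar, run): 11 nodes
Sum: 73

73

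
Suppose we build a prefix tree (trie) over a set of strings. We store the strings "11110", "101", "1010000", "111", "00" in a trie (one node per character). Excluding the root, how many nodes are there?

Insert word by word; a character creates a node only if that edge doesn't already exist:
  "11110" → 5 new (1, 1, 1, 1, 0)
  "101" → prefix "1" already present; 2 new (0, 1)
  "1010000" → prefix "101" already present; 4 new (0, 0, 0, 0)
  "111" → prefix "111" already present; 0 new (none)
  "00" → 2 new (0, 0)
Total nodes = 5 + 2 + 4 + 0 + 2 = 13

13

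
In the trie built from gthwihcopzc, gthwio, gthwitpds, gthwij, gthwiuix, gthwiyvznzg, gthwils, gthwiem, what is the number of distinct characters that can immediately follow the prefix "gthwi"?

8

Walk "gthwi" from the root, arriving at one node.
Characters that immediately follow "gthwi" among the stored strings: {e, h, j, l, o, t, u, y}.
That node has 8 child edges.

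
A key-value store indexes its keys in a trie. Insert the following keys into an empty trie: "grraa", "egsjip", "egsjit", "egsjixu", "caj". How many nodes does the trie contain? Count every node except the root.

Count nodes per top-level branch (shared prefixes stored once):
  'c'-branch (caj): 3 nodes
  'e'-branch (egsjip, egsjit, egsjixu): 9 nodes
  'g'-branch (grraa): 5 nodes
Sum: 17

17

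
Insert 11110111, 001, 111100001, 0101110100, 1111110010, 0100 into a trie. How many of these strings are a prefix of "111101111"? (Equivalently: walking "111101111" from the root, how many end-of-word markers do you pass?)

1

Check each prefix of "111101111" against the stored set — each match is an end-marker on the path.
Prefixes of the query that are stored words: "11110111"
Count: 1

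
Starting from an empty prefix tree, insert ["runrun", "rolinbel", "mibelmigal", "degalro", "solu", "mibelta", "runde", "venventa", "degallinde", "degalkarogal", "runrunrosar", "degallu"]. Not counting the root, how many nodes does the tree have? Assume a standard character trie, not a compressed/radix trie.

Trace insertions, counting only characters that open a new branch:
  "runrun" → 6 new (r, u, n, r, u, n)
  "rolinbel" → prefix "r" already present; 7 new (o, l, i, n, b, e, l)
  "mibelmigal" → 10 new (m, i, b, e, l, m, i, g, a, l)
  "degalro" → 7 new (d, e, g, a, l, r, o)
  "solu" → 4 new (s, o, l, u)
  "mibelta" → prefix "mibel" already present; 2 new (t, a)
  "runde" → prefix "run" already present; 2 new (d, e)
  "venventa" → 8 new (v, e, n, v, e, n, t, a)
  "degallinde" → prefix "degal" already present; 5 new (l, i, n, d, e)
  "degalkarogal" → prefix "degal" already present; 7 new (k, a, r, o, g, a, l)
  "runrunrosar" → prefix "runrun" already present; 5 new (r, o, s, a, r)
  "degallu" → prefix "degall" already present; 1 new (u)
Total nodes = 6 + 7 + 10 + 7 + 4 + 2 + 2 + 8 + 5 + 7 + 5 + 1 = 64

64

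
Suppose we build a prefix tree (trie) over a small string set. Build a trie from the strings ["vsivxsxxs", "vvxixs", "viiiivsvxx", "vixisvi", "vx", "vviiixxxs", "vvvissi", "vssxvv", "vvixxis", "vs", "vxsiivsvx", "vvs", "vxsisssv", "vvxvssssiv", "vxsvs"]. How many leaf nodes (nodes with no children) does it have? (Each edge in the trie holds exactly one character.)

A leaf is a node with no children — equivalently, the end of a word that is not a proper prefix of any other stored word.
Those words: "viiiivsvxx", "vixisvi", "vsivxsxxs", "vssxvv", "vviiixxxs", "vvixxis", "vvs", "vvvissi", "vvxixs", "vvxvssssiv", "vxsiivsvx", "vxsisssv", "vxsvs"
Leaf count: 13

13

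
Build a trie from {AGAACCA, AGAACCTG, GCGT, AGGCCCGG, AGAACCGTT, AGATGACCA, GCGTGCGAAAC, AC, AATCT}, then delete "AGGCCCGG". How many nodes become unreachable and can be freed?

Walk "AGGCCCGG" from the leaf back toward the root, removing each node that no remaining word uses.
The suffix "GCCCGG" (6 nodes) is used only by "AGGCCCGG"; the node for "AG" still has the child "A", so pruning stops there.
Nodes removed: 6

6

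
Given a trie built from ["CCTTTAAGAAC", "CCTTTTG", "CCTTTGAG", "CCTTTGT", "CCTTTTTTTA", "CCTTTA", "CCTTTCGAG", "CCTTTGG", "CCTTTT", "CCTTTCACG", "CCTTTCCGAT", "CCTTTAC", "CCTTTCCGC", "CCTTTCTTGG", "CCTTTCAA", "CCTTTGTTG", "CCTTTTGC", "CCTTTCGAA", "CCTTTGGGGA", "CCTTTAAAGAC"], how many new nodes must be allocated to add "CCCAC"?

Walking "CCCAC" from the root, the first 2 characters ("CC") follow existing edges; "C" is the first miss.
Each of the 3 remaining characters creates one node.

3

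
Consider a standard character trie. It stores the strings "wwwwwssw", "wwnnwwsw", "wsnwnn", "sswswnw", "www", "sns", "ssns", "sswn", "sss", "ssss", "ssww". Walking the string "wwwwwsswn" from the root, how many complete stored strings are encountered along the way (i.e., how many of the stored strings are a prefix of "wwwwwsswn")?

2

Walk "wwwwwsswn" from the root; an end-of-word marker is hit whenever a stored word is a prefix of "wwwwwsswn".
Prefixes of the query that are stored words: "www", "wwwwwssw"
Count: 2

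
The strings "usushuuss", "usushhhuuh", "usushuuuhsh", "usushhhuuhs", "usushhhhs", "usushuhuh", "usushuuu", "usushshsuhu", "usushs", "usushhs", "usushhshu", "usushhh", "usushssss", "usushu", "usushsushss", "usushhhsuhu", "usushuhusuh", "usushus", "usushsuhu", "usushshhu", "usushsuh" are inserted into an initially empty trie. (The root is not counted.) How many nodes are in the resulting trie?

For each word, the new-node count is its length minus the longest prefix already in the trie:
  "usushuuss" → 9 new (u, s, u, s, h, u, u, s, s)
  "usushhhuuh" → prefix "usush" already present; 5 new (h, h, u, u, h)
  "usushuuuhsh" → prefix "usushuu" already present; 4 new (u, h, s, h)
  "usushhhuuhs" → prefix "usushhhuuh" already present; 1 new (s)
  "usushhhhs" → prefix "usushhh" already present; 2 new (h, s)
  "usushuhuh" → prefix "usushu" already present; 3 new (h, u, h)
  "usushuuu" → prefix "usushuuu" already present; 0 new (none)
  "usushshsuhu" → prefix "usush" already present; 6 new (s, h, s, u, h, u)
  "usushs" → prefix "usushs" already present; 0 new (none)
  "usushhs" → prefix "usushh" already present; 1 new (s)
  "usushhshu" → prefix "usushhs" already present; 2 new (h, u)
  "usushhh" → prefix "usushhh" already present; 0 new (none)
  "usushssss" → prefix "usushs" already present; 3 new (s, s, s)
  "usushu" → prefix "usushu" already present; 0 new (none)
  "usushsushss" → prefix "usushs" already present; 5 new (u, s, h, s, s)
  "usushhhsuhu" → prefix "usushhh" already present; 4 new (s, u, h, u)
  "usushuhusuh" → prefix "usushuhu" already present; 3 new (s, u, h)
  "usushus" → prefix "usushu" already present; 1 new (s)
  "usushsuhu" → prefix "usushsu" already present; 2 new (h, u)
  "usushshhu" → prefix "usushsh" already present; 2 new (h, u)
  "usushsuh" → prefix "usushsuh" already present; 0 new (none)
Total nodes = 9 + 5 + 4 + 1 + 2 + 3 + 0 + 6 + 0 + 1 + 2 + 0 + 3 + 0 + 5 + 4 + 3 + 1 + 2 + 2 + 0 = 53

53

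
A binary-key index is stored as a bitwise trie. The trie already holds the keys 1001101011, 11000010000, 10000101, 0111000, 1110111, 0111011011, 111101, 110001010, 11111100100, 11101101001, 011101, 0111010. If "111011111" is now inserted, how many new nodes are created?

2

The longest prefix of "111011111" already in the trie is "1110111" (length 7).
Each of the 2 remaining characters creates one node.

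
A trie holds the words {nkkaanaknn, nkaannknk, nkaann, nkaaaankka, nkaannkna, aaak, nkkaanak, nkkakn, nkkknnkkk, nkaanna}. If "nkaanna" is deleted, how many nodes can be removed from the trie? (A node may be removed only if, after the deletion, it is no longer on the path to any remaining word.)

1

A node on "nkaanna"'s path can go only if nothing else ends at it or branches off below it.
The suffix "a" (1 node) is used only by "nkaanna"; the node for "nkaann" still has the child "k", so pruning stops there.
Nodes removed: 1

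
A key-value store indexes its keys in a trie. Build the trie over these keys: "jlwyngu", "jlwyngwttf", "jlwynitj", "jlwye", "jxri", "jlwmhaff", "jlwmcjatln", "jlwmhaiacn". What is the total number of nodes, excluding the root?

Trace insertions, counting only characters that open a new branch:
  "jlwyngu" → 7 new (j, l, w, y, n, g, u)
  "jlwyngwttf" → prefix "jlwyng" already present; 4 new (w, t, t, f)
  "jlwynitj" → prefix "jlwyn" already present; 3 new (i, t, j)
  "jlwye" → prefix "jlwy" already present; 1 new (e)
  "jxri" → prefix "j" already present; 3 new (x, r, i)
  "jlwmhaff" → prefix "jlw" already present; 5 new (m, h, a, f, f)
  "jlwmcjatln" → prefix "jlwm" already present; 6 new (c, j, a, t, l, n)
  "jlwmhaiacn" → prefix "jlwmha" already present; 4 new (i, a, c, n)
Total nodes = 7 + 4 + 3 + 1 + 3 + 5 + 6 + 4 = 33

33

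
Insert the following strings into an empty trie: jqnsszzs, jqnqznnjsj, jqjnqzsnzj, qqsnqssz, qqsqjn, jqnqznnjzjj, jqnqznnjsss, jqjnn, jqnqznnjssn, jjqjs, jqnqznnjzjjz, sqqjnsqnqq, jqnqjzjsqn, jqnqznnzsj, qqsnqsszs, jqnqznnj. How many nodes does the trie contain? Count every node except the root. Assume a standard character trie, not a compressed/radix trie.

Count nodes per top-level branch (shared prefixes stored once):
  'j'-branch (jjqjs, jqjnn, jqjnqzsnzj, jqnqjzjsqn, jqnqznnj, jqnqznnjsj, jqnqznnjssn, jqnqznnjsss, jqnqznnjzjj, jqnqznnjzjjz, jqnqznnzsj, jqnsszzs): 44 nodes
  'q'-branch (qqsnqssz, qqsnqsszs, qqsqjn): 12 nodes
  's'-branch (sqqjnsqnqq): 10 nodes
Sum: 66

66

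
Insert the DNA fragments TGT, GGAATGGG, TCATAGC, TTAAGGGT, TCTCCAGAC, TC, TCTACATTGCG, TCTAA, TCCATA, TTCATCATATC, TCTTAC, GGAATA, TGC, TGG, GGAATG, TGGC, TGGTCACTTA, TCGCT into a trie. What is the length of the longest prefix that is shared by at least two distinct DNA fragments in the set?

Look for the deepest trie node that still has at least two words in its subtree.
e.g. "GGAATG" and "GGAATGGG" share the prefix "GGAATG" of length 6; no pair shares a longer one.
Longest shared-prefix length: 6

6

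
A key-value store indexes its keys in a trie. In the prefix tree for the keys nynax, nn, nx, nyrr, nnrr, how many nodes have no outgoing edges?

4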